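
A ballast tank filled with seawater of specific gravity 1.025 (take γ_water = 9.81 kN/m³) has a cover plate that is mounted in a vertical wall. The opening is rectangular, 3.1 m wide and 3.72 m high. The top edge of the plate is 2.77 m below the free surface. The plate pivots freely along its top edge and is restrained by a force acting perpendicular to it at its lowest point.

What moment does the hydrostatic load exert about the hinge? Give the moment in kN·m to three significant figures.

M ≈ 1130 kN·m

γ = 1.025 × 9.81 = 10.05525 kN/m³.
The centroid lies 3.72/2 = 1.86 m below the top edge, so the centroid depth is h_c = 2.77 + 1.86 = 4.63 m.
A = 3.1 × 3.72 = 11.532 m².
Resultant F = γ·h_c·A = 10.05525 × 4.63 × 11.532 = 536.882 kN.
I_c = b·h³/12 = 3.1 × 3.72³/12 = 13.2987 m⁴.
Centre of pressure: y_p = y_c + I_c/(y_c·A) = 4.63 + 13.2987/(4.63 × 11.532) = 4.63 + 0.249071 = 4.87907 m along the plane.
The resultant acts 1.86 + 0.249071 = 2.10907 m (along the plate) below the hinge at the top edge, so the moment about the hinge is M = F × 2.10907 = 536.882 × 2.10907 = 1132.32 kN·m.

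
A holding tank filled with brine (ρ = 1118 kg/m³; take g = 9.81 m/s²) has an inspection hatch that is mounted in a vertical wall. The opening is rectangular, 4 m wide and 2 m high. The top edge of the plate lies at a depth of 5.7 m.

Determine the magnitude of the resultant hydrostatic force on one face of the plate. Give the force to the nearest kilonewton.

γ = ρg = 1118 × 9.81 / 1000 = 10.96758 kN/m³.
The centroid lies 2/2 = 1 m below the top edge, so the centroid depth is h_c = 5.7 + 1 = 6.7 m.
A = 4 × 2 = 8 m².
Resultant F = γ·h_c·A = 10.96758 × 6.7 × 8 = 587.862 kN.

F ≈ 588 kN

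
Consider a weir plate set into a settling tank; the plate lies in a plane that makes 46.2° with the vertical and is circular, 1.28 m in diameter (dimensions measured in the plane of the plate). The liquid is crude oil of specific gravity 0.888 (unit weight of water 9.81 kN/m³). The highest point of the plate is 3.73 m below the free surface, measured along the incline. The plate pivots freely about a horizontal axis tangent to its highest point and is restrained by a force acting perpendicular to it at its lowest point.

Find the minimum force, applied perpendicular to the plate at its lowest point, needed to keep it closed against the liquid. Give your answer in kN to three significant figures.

P ≈ 17.6 kN

γ = 0.888 × 9.81 = 8.71128 kN/m³.
The plate makes 46.2° with the vertical, i.e. θ = 90° − 46.2° = 43.8° to the horizontal. Measuring y along the incline from the free-surface line, vertical depth h = y·sinθ with sinθ = 0.692143.
The centroid is at the centre, 0.64 m below the top of the plate, so y_c = 3.73 + 0.64 = 4.37 m and h_c = 4.37 × 0.692143 = 3.02466 m.
A = π(0.64)² = 1.2868 m².
Resultant F = γ·h_c·A = 8.71128 × 3.02466 × 1.2868 = 33.9055 kN.
I_c = πr⁴/4 = π × 0.64⁴/4 = 0.131768 m⁴.
Centre of pressure: y_p = y_c + I_c/(y_c·A) = 4.37 + 0.131768/(4.37 × 1.2868) = 4.37 + 0.0234324 = 4.39343 m along the plane.
The resultant acts 0.64 + 0.0234324 = 0.663432 m (along the plate) below the hinge at the top edge, so the moment about the hinge is M = F × 0.663432 = 33.9055 × 0.663432 = 22.494 kN·m.
A normal force at the bottom, 1.28 m from the hinge, must supply this moment: P = 22.494/1.28 = 17.5734 kN.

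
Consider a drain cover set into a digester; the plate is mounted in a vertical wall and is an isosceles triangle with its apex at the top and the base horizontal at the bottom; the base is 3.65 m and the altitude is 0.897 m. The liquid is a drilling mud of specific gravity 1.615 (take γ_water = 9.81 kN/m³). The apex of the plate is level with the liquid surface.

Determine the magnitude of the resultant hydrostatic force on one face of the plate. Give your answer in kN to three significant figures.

F ≈ 15.5 kN

γ = 1.615 × 9.81 = 15.84315 kN/m³.
With the apex up, the centroid sits 2h/3 = 2 × 0.897/3 = 0.598 m below the apex, so the centroid depth is h_c = 0.598 m.
A = ½ × 3.65 × 0.897 = 1.63702 m².
Resultant F = γ·h_c·A = 15.84315 × 0.598 × 1.63702 = 15.5095 kN.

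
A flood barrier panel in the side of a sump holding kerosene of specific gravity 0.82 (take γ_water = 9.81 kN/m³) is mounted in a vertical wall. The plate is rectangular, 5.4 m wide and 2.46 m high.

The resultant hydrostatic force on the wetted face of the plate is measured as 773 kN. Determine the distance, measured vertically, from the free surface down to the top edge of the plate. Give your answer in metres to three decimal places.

d_top ≈ 6.004 m

γ = 0.82 × 9.81 = 8.0442 kN/m³.
A = 5.4 × 2.46 = 13.284 m².
From F = γ·h_c·A, the centroid depth is h_c = 773/(8.0442 × 13.284) = 7.23382 m.
The centroid lies 2.46/2 = 1.23 m below the top edge, so the top edge sits at h_top = 7.23382 − 1.23 = 6.00382 m below the surface.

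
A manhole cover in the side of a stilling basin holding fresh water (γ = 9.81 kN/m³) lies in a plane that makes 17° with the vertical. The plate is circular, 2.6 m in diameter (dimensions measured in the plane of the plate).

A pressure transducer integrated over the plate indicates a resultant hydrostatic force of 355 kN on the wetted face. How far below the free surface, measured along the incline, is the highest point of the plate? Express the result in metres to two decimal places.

y_top ≈ 5.83 m

γ = 9.81 kN/m³.
A = π(1.3)² = 5.30929 m².
From F = γ·h_c·A, the centroid depth is h_c = 355/(9.81 × 5.30929) = 6.8159 m.
The plate makes 17° with the vertical, i.e. θ = 90° − 17° = 73° to the horizontal. Measuring y along the incline from the free-surface line, vertical depth h = y·sinθ with sinθ = 0.956305.
Along the incline, y_c = h_c/sinθ = 6.8159/0.956305 = 7.12733 m.
The centroid is at the centre, 1.3 m below the top of the plate, so the highest point sits at y_top = 7.12733 − 1.3 = 5.82733 m along the incline.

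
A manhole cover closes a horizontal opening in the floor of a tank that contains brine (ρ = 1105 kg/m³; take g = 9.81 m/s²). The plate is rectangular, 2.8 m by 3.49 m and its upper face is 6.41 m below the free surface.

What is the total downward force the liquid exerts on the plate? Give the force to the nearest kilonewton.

F ≈ 679 kN

γ = ρg = 1105 × 9.81 / 1000 = 10.84005 kN/m³.
The plate is horizontal, so pressure is uniform at p = γ·h = 10.84005 × 6.41 = 69.4847 kN/m².
A = 2.8 × 3.49 = 9.772 m².
F = p·A = 69.4847 × 9.772 = 679.004 kN.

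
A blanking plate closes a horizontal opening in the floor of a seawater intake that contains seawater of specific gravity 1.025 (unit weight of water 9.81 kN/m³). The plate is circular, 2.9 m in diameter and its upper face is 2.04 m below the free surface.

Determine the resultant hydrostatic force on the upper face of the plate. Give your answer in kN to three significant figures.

γ = 1.025 × 9.81 = 10.05525 kN/m³.
The plate is horizontal, so pressure is uniform at p = γ·h = 10.05525 × 2.04 = 20.5127 kN/m².
A = π(1.45)² = 6.6052 m².
F = p·A = 20.5127 × 6.6052 = 135.49 kN.

F ≈ 135 kN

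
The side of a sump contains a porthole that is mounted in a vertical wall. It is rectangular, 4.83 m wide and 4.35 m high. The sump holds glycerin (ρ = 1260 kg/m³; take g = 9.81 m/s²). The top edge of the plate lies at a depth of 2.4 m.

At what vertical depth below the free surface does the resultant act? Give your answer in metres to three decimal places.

h_p = 4.920 m

γ = ρg = 1260 × 9.81 / 1000 = 12.3606 kN/m³.
The centroid lies 4.35/2 = 2.175 m below the top edge, so the centroid depth is h_c = 2.4 + 2.175 = 4.575 m.
A = 4.83 × 4.35 = 21.0105 m².
Resultant F = γ·h_c·A = 12.3606 × 4.575 × 21.0105 = 1188.14 kN.
I_c = b·h³/12 = 4.83 × 4.35³/12 = 33.1309 m⁴.
Centre of pressure: y_p = y_c + I_c/(y_c·A) = 4.575 + 33.1309/(4.575 × 21.0105) = 4.575 + 0.344672 = 4.91967 m along the plane.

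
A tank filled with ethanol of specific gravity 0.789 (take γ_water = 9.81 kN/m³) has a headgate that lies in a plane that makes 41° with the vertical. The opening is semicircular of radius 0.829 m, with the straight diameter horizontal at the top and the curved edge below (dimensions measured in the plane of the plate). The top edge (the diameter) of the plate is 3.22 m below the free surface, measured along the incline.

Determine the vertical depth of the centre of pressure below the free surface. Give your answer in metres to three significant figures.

γ = 0.789 × 9.81 = 7.74009 kN/m³.
The plate makes 41° with the vertical, i.e. θ = 90° − 41° = 49° to the horizontal. Measuring y along the incline from the free-surface line, vertical depth h = y·sinθ with sinθ = 0.754710.
The centroid of a semicircle lies 4r/(3π) = 0.351839 m from the diameter, here below the top edge, so y_c = 3.22 + 0.351839 = 3.57184 m and h_c = 3.57184 × 0.754710 = 2.6957 m.
A = πr²/2 = π × 0.829²/2 = 1.07952 m².
Resultant F = γ·h_c·A = 7.74009 × 2.6957 × 1.07952 = 22.5241 kN.
I_c = (π/8 − 8/(9π))·r⁴ = 0.109757 × 0.829⁴ = 0.0518383 m⁴.
Centre of pressure: y_p = y_c + I_c/(y_c·A) = 3.57184 + 0.0518383/(3.57184 × 1.07952) = 3.57184 + 0.013444 = 3.58528 m along the plane.
Vertically, h_p = y_p·sinθ = 3.58528 × 0.754710 = 2.70585 m.

h_p = 2.71 m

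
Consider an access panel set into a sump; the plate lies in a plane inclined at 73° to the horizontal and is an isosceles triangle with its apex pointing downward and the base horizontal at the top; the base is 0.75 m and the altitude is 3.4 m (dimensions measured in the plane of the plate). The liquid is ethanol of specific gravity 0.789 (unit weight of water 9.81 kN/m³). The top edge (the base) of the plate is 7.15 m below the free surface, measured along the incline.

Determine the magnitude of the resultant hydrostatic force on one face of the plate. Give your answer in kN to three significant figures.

F ≈ 78.2 kN

γ = 0.789 × 9.81 = 7.74009 kN/m³.
Let θ = 73° be the plate's angle to the horizontal; measure y along the incline from where the plane meets the free surface. Vertical depth h = y·sinθ with sinθ = 0.956305.
With the apex down, the centroid sits h/3 = 3.4/3 = 1.13333 m below the base (the top edge), so y_c = 7.15 + 1.13333 = 8.28333 m and h_c = 8.28333 × 0.956305 = 7.92139 m.
A = ½ × 0.75 × 3.4 = 1.275 m².
Resultant F = γ·h_c·A = 7.74009 × 7.92139 × 1.275 = 78.1731 kN.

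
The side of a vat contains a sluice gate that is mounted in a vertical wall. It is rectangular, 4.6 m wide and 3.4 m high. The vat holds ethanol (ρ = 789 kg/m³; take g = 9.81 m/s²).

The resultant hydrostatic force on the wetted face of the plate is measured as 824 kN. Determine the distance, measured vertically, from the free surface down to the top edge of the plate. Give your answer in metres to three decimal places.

γ = ρg = 789 × 9.81 / 1000 = 7.74009 kN/m³.
A = 4.6 × 3.4 = 15.64 m².
From F = γ·h_c·A, the centroid depth is h_c = 824/(7.74009 × 15.64) = 6.80682 m.
The centroid lies 3.4/2 = 1.7 m below the top edge, so the top edge sits at h_top = 6.80682 − 1.7 = 5.10682 m below the surface.

d_top ≈ 5.107 m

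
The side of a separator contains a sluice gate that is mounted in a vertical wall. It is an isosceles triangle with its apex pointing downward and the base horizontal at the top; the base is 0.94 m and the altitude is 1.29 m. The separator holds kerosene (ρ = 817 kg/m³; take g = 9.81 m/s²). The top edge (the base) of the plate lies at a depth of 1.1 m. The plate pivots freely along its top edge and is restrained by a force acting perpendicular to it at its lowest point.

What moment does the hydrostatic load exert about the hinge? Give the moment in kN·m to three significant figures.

M ≈ 3.65 kN·m

γ = ρg = 817 × 9.81 / 1000 = 8.01477 kN/m³.
With the apex down, the centroid sits h/3 = 1.29/3 = 0.43 m below the base (the top edge), so the centroid depth is h_c = 1.1 + 0.43 = 1.53 m.
A = ½ × 0.94 × 1.29 = 0.6063 m².
Resultant F = γ·h_c·A = 8.01477 × 1.53 × 0.6063 = 7.43481 kN.
I_c = b·h³/36 = 0.94 × 1.29³/36 = 0.0560524 m⁴.
Centre of pressure: y_p = y_c + I_c/(y_c·A) = 1.53 + 0.0560524/(1.53 × 0.6063) = 1.53 + 0.0604248 = 1.59042 m along the plane.
The resultant acts 0.43 + 0.0604248 = 0.490425 m (along the plate) below the hinge at the top edge, so the moment about the hinge is M = F × 0.490425 = 7.43481 × 0.490425 = 3.64622 kN·m.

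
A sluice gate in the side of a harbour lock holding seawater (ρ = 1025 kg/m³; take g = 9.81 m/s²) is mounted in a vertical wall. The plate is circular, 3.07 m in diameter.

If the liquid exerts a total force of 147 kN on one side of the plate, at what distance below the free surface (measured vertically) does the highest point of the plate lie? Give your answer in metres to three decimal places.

γ = ρg = 1025 × 9.81 / 1000 = 10.05525 kN/m³.
A = π(1.535)² = 7.4023 m².
From F = γ·h_c·A, the centroid depth is h_c = 147/(10.05525 × 7.4023) = 1.97496 m.
The centroid is at the centre, 1.535 m below the top of the plate, so the highest point sits at h_top = 1.97496 − 1.535 = 0.43996 m below the surface.

d_top ≈ 0.440 m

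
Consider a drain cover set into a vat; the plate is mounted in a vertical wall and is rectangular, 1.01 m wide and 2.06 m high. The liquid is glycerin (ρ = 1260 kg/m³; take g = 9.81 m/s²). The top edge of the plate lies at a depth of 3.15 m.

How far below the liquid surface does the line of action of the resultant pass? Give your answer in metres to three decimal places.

γ = ρg = 1260 × 9.81 / 1000 = 12.3606 kN/m³.
The centroid lies 2.06/2 = 1.03 m below the top edge, so the centroid depth is h_c = 3.15 + 1.03 = 4.18 m.
A = 1.01 × 2.06 = 2.0806 m².
Resultant F = γ·h_c·A = 12.3606 × 4.18 × 2.0806 = 107.499 kN.
I_c = b·h³/12 = 1.01 × 2.06³/12 = 0.73577 m⁴.
Centre of pressure: y_p = y_c + I_c/(y_c·A) = 4.18 + 0.73577/(4.18 × 2.0806) = 4.18 + 0.0846013 = 4.2646 m along the plane.

h_p = 4.265 m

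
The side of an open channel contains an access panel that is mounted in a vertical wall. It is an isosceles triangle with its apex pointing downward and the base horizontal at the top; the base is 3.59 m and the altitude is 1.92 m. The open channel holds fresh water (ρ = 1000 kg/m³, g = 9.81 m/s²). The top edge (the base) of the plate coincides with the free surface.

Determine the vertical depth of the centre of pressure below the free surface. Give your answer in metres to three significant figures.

h_p = 0.960 m

γ = ρg = 1000 × 9.81 = 9810 N/m³ = 9.81 kN/m³.
With the apex down, the centroid sits h/3 = 1.92/3 = 0.64 m below the base (the top edge), so the centroid depth is h_c = 0.64 m.
A = ½ × 3.59 × 1.92 = 3.4464 m².
Resultant F = γ·h_c·A = 9.81 × 0.64 × 3.4464 = 21.6379 kN.
I_c = b·h³/36 = 3.59 × 1.92³/36 = 0.705823 m⁴.
Centre of pressure: y_p = y_c + I_c/(y_c·A) = 0.64 + 0.705823/(0.64 × 3.4464) = 0.64 + 0.32 = 0.96 m along the plane.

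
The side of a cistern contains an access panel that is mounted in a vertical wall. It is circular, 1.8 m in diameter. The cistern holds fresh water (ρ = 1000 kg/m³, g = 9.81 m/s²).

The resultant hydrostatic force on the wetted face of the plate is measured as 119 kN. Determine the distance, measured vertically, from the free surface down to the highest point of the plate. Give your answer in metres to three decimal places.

γ = ρg = 1000 × 9.81 = 9810 N/m³ = 9.81 kN/m³.
A = π(0.9)² = 2.54469 m².
From F = γ·h_c·A, the centroid depth is h_c = 119/(9.81 × 2.54469) = 4.76698 m.
The centroid is at the centre, 0.9 m below the top of the plate, so the highest point sits at h_top = 4.76698 − 0.9 = 3.86698 m below the surface.

d_top ≈ 3.867 m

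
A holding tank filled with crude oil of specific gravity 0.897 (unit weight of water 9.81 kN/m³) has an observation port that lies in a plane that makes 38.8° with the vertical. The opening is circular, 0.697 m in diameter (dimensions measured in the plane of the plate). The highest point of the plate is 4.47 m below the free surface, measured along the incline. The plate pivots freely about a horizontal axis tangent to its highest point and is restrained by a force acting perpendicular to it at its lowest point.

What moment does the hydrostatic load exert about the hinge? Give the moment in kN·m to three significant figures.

γ = 0.897 × 9.81 = 8.79957 kN/m³.
The plate makes 38.8° with the vertical, i.e. θ = 90° − 38.8° = 51.2° to the horizontal. Measuring y along the incline from the free-surface line, vertical depth h = y·sinθ with sinθ = 0.779338.
The centroid is at the centre, 0.3485 m below the top of the plate, so y_c = 4.47 + 0.3485 = 4.8185 m and h_c = 4.8185 × 0.779338 = 3.75524 m.
A = π(0.3485)² = 0.381553 m².
Resultant F = γ·h_c·A = 8.79957 × 3.75524 × 0.381553 = 12.6082 kN.
I_c = πr⁴/4 = π × 0.3485⁴/4 = 0.0115851 m⁴.
Centre of pressure: y_p = y_c + I_c/(y_c·A) = 4.8185 + 0.0115851/(4.8185 × 0.381553) = 4.8185 + 0.00630134 = 4.8248 m along the plane.
The resultant acts 0.3485 + 0.00630134 = 0.354801 m (along the plate) below the hinge at the top edge, so the moment about the hinge is M = F × 0.354801 = 12.6082 × 0.354801 = 4.4734 kN·m.

M ≈ 4.47 kN·m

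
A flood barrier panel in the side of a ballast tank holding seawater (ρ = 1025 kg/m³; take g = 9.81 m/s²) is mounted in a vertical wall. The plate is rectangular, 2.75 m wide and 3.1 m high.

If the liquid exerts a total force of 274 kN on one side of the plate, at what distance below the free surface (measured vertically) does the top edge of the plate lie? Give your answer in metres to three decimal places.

γ = ρg = 1025 × 9.81 / 1000 = 10.05525 kN/m³.
A = 2.75 × 3.1 = 8.525 m².
From F = γ·h_c·A, the centroid depth is h_c = 274/(10.05525 × 8.525) = 3.19642 m.
The centroid lies 3.1/2 = 1.55 m below the top edge, so the top edge sits at h_top = 3.19642 − 1.55 = 1.64642 m below the surface.

d_top ≈ 1.646 m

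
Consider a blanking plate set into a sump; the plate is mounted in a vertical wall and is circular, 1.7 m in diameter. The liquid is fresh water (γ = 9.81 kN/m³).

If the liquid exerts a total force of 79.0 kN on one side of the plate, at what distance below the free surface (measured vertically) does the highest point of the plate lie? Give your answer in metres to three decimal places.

γ = 9.81 kN/m³.
A = π(0.85)² = 2.2698 m².
From F = γ·h_c·A, the centroid depth is h_c = 79.0/(9.81 × 2.2698) = 3.54789 m.
The centroid is at the centre, 0.85 m below the top of the plate, so the highest point sits at h_top = 3.54789 − 0.85 = 2.69789 m below the surface.

d_top ≈ 2.698 m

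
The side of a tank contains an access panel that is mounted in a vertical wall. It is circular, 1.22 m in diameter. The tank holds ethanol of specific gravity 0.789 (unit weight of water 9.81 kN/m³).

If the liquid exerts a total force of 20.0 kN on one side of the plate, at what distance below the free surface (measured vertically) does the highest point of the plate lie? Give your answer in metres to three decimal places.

γ = 0.789 × 9.81 = 7.74009 kN/m³.
A = π(0.61)² = 1.16899 m².
From F = γ·h_c·A, the centroid depth is h_c = 20.0/(7.74009 × 1.16899) = 2.21041 m.
The centroid is at the centre, 0.61 m below the top of the plate, so the highest point sits at h_top = 2.21041 − 0.61 = 1.60041 m below the surface.

d_top ≈ 1.600 m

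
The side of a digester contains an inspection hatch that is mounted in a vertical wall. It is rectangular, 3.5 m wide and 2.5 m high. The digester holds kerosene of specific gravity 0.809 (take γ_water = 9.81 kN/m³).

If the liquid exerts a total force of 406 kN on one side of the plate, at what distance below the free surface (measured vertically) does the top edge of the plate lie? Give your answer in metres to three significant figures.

d_top ≈ 4.60 m

γ = 0.809 × 9.81 = 7.93629 kN/m³.
A = 3.5 × 2.5 = 8.75 m².
From F = γ·h_c·A, the centroid depth is h_c = 406/(7.93629 × 8.75) = 5.84656 m.
The centroid lies 2.5/2 = 1.25 m below the top edge, so the top edge sits at h_top = 5.84656 − 1.25 = 4.59656 m below the surface.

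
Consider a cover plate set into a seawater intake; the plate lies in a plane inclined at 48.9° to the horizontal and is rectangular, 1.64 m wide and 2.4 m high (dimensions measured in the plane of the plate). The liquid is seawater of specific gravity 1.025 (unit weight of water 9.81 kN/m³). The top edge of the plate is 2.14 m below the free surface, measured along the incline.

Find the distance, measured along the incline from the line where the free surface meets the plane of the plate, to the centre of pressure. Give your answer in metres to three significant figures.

γ = 1.025 × 9.81 = 10.05525 kN/m³.
Let θ = 48.9° be the plate's angle to the horizontal; measure y along the incline from where the plane meets the free surface. Vertical depth h = y·sinθ with sinθ = 0.753563.
The centroid lies 2.4/2 = 1.2 m below the top edge, so y_c = 2.14 + 1.2 = 3.34 m and h_c = 3.34 × 0.753563 = 2.5169 m.
A = 1.64 × 2.4 = 3.936 m².
Resultant F = γ·h_c·A = 10.05525 × 2.5169 × 3.936 = 99.6125 kN.
I_c = b·h³/12 = 1.64 × 2.4³/12 = 1.88928 m⁴.
Centre of pressure: y_p = y_c + I_c/(y_c·A) = 3.34 + 1.88928/(3.34 × 3.936) = 3.34 + 0.143713 = 3.48371 m along the plane.

y_p = 3.48 m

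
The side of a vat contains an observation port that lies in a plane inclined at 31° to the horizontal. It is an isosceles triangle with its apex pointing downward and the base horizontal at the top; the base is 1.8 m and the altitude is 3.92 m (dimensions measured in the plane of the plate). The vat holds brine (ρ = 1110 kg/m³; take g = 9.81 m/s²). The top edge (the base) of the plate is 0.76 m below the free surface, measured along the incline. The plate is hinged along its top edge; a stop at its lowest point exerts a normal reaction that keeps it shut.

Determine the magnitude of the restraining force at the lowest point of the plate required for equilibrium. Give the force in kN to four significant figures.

P ≈ 17.94 kN

γ = ρg = 1110 × 9.81 / 1000 = 10.8891 kN/m³.
Let θ = 31° be the plate's angle to the horizontal; measure y along the incline from where the plane meets the free surface. Vertical depth h = y·sinθ with sinθ = 0.515038.
With the apex down, the centroid sits h/3 = 3.92/3 = 1.30667 m below the base (the top edge), so y_c = 0.76 + 1.30667 = 2.06667 m and h_c = 2.06667 × 0.515038 = 1.06441 m.
A = ½ × 1.8 × 3.92 = 3.528 m².
Resultant F = γ·h_c·A = 10.8891 × 1.06441 × 3.528 = 40.8912 kN.
I_c = b·h³/36 = 1.8 × 3.92³/36 = 3.01181 m⁴.
Centre of pressure: y_p = y_c + I_c/(y_c·A) = 2.06667 + 3.01181/(2.06667 × 3.528) = 2.06667 + 0.413074 = 2.47974 m along the plane.
The resultant acts 1.30667 + 0.413074 = 1.71974 m (along the plate) below the hinge at the top edge, so the moment about the hinge is M = F × 1.71974 = 40.8912 × 1.71974 = 70.3222 kN·m.
A normal force at the bottom, 3.92 m from the hinge, must supply this moment: P = 70.3222/3.92 = 17.9393 kN.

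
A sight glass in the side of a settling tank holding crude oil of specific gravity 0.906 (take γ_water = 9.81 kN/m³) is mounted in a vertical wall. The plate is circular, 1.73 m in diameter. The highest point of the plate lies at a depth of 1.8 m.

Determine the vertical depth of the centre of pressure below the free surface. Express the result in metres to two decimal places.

h_p = 2.74 m

γ = 0.906 × 9.81 = 8.88786 kN/m³.
The centroid is at the centre, 0.865 m below the top of the plate, so the centroid depth is h_c = 1.8 + 0.865 = 2.665 m.
A = π(0.865)² = 2.35062 m².
Resultant F = γ·h_c·A = 8.88786 × 2.665 × 2.35062 = 55.6771 kN.
I_c = πr⁴/4 = π × 0.865⁴/4 = 0.439698 m⁴.
Centre of pressure: y_p = y_c + I_c/(y_c·A) = 2.665 + 0.439698/(2.665 × 2.35062) = 2.665 + 0.0701899 = 2.73519 m along the plane.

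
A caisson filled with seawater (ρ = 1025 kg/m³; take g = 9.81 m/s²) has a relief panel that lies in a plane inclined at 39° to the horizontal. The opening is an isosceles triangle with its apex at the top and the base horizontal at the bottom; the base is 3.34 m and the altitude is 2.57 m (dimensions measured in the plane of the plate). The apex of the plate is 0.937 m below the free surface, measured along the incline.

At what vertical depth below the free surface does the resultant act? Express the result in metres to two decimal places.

γ = ρg = 1025 × 9.81 / 1000 = 10.05525 kN/m³.
Let θ = 39° be the plate's angle to the horizontal; measure y along the incline from where the plane meets the free surface. Vertical depth h = y·sinθ with sinθ = 0.629320.
With the apex up, the centroid sits 2h/3 = 2 × 2.57/3 = 1.71333 m below the apex, so y_c = 0.937 + 1.71333 = 2.65033 m and h_c = 2.65033 × 0.629320 = 1.66791 m.
A = ½ × 3.34 × 2.57 = 4.2919 m².
Resultant F = γ·h_c·A = 10.05525 × 1.66791 × 4.2919 = 71.9805 kN.
I_c = b·h³/36 = 3.34 × 2.57³/36 = 1.57487 m⁴.
Centre of pressure: y_p = y_c + I_c/(y_c·A) = 2.65033 + 1.57487/(2.65033 × 4.2919) = 2.65033 + 0.138451 = 2.78878 m along the plane.
Vertically, h_p = y_p·sinθ = 2.78878 × 0.629320 = 1.75504 m.

h_p = 1.76 m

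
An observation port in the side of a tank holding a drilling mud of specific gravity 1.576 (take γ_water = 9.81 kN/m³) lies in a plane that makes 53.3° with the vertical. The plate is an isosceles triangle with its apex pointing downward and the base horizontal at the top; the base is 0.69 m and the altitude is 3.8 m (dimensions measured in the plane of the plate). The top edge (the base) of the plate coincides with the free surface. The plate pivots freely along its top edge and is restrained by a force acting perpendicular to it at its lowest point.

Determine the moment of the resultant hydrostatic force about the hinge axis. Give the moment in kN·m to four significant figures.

M ≈ 29.15 kN·m

γ = 1.576 × 9.81 = 15.46056 kN/m³.
The plate makes 53.3° with the vertical, i.e. θ = 90° − 53.3° = 36.7° to the horizontal. Measuring y along the incline from the free-surface line, vertical depth h = y·sinθ with sinθ = 0.597625.
With the apex down, the centroid sits h/3 = 3.8/3 = 1.26667 m below the base (the top edge), so y_c = 1.26667 m and h_c = 1.26667 × 0.597625 = 0.756994 m.
A = ½ × 0.69 × 3.8 = 1.311 m².
Resultant F = γ·h_c·A = 15.46056 × 0.756994 × 1.311 = 15.3434 kN.
I_c = b·h³/36 = 0.69 × 3.8³/36 = 1.05171 m⁴.
Centre of pressure: y_p = y_c + I_c/(y_c·A) = 1.26667 + 1.05171/(1.26667 × 1.311) = 1.26667 + 0.63333 = 1.9 m along the plane.
The resultant acts 1.26667 + 0.63333 = 1.9 m (along the plate) below the hinge at the top edge, so the moment about the hinge is M = F × 1.9 = 15.3434 × 1.9 = 29.1525 kN·m.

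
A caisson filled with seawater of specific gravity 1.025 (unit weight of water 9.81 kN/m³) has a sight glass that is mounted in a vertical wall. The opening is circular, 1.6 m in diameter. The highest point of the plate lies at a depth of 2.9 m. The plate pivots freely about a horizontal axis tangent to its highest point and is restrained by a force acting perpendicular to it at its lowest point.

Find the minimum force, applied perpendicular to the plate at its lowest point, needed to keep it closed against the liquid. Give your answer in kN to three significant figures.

γ = 1.025 × 9.81 = 10.05525 kN/m³.
The centroid is at the centre, 0.8 m below the top of the plate, so the centroid depth is h_c = 2.9 + 0.8 = 3.7 m.
A = π(0.8)² = 2.01062 m².
Resultant F = γ·h_c·A = 10.05525 × 3.7 × 2.01062 = 74.804 kN.
I_c = πr⁴/4 = π × 0.8⁴/4 = 0.321699 m⁴.
Centre of pressure: y_p = y_c + I_c/(y_c·A) = 3.7 + 0.321699/(3.7 × 2.01062) = 3.7 + 0.0432432 = 3.74324 m along the plane.
The resultant acts 0.8 + 0.0432432 = 0.843243 m (along the plate) below the hinge at the top edge, so the moment about the hinge is M = F × 0.843243 = 74.804 × 0.843243 = 63.0779 kN·m.
A normal force at the bottom, 1.6 m from the hinge, must supply this moment: P = 63.0779/1.6 = 39.4237 kN.

P ≈ 39.4 kN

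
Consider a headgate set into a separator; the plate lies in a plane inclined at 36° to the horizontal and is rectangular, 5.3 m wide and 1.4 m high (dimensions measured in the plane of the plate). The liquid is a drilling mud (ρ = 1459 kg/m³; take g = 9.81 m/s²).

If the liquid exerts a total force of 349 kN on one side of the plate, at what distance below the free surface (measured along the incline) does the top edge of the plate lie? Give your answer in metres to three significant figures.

y_top ≈ 4.89 m

γ = ρg = 1459 × 9.81 / 1000 = 14.31279 kN/m³.
A = 5.3 × 1.4 = 7.42 m².
From F = γ·h_c·A, the centroid depth is h_c = 349/(14.31279 × 7.42) = 3.28622 m.
Let θ = 36° be the plate's angle to the horizontal; measure y along the incline from where the plane meets the free surface. Vertical depth h = y·sinθ with sinθ = 0.587785.
Along the incline, y_c = h_c/sinθ = 3.28622/0.587785 = 5.59085 m.
The centroid lies 1.4/2 = 0.7 m below the top edge, so the top edge sits at y_top = 5.59085 − 0.7 = 4.89085 m along the incline.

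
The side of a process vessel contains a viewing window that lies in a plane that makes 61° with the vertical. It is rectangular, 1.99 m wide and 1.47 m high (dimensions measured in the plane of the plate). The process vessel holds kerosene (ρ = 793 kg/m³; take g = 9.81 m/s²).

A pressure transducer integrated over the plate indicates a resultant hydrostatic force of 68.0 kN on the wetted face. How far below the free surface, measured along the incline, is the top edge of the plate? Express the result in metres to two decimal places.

γ = ρg = 793 × 9.81 / 1000 = 7.77933 kN/m³.
A = 1.99 × 1.47 = 2.9253 m².
From F = γ·h_c·A, the centroid depth is h_c = 68.0/(7.77933 × 2.9253) = 2.98811 m.
The plate makes 61° with the vertical, i.e. θ = 90° − 61° = 29° to the horizontal. Measuring y along the incline from the free-surface line, vertical depth h = y·sinθ with sinθ = 0.484810.
Along the incline, y_c = h_c/sinθ = 2.98811/0.484810 = 6.16347 m.
The centroid lies 1.47/2 = 0.735 m below the top edge, so the top edge sits at y_top = 6.16347 − 0.735 = 5.42847 m along the incline.

y_top ≈ 5.43 m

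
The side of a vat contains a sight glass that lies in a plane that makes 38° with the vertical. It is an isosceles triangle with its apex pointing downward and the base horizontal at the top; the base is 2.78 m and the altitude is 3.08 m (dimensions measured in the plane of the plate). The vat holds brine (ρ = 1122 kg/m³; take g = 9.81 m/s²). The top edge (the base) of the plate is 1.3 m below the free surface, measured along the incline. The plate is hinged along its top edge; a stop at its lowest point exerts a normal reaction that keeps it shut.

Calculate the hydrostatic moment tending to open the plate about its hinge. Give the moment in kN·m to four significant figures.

γ = ρg = 1122 × 9.81 / 1000 = 11.00682 kN/m³.
The plate makes 38° with the vertical, i.e. θ = 90° − 38° = 52° to the horizontal. Measuring y along the incline from the free-surface line, vertical depth h = y·sinθ with sinθ = 0.788011.
With the apex down, the centroid sits h/3 = 3.08/3 = 1.02667 m below the base (the top edge), so y_c = 1.3 + 1.02667 = 2.32667 m and h_c = 2.32667 × 0.788011 = 1.83344 m.
A = ½ × 2.78 × 3.08 = 4.2812 m².
Resultant F = γ·h_c·A = 11.00682 × 1.83344 × 4.2812 = 86.3961 kN.
I_c = b·h³/36 = 2.78 × 3.08³/36 = 2.25629 m⁴.
Centre of pressure: y_p = y_c + I_c/(y_c·A) = 2.32667 + 2.25629/(2.32667 × 4.2812) = 2.32667 + 0.226514 = 2.55318 m along the plane.
The resultant acts 1.02667 + 0.226514 = 1.25318 m (along the plate) below the hinge at the top edge, so the moment about the hinge is M = F × 1.25318 = 86.3961 × 1.25318 = 108.27 kN·m.

M ≈ 108.3 kN·m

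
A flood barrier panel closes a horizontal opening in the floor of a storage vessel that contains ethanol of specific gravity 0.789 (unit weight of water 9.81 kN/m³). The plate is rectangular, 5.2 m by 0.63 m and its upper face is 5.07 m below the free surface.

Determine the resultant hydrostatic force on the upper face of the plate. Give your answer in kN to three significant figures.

γ = 0.789 × 9.81 = 7.74009 kN/m³.
The plate is horizontal, so pressure is uniform at p = γ·h = 7.74009 × 5.07 = 39.2423 kN/m².
A = 5.2 × 0.63 = 3.276 m².
F = p·A = 39.2423 × 3.276 = 128.558 kN.

F ≈ 129 kN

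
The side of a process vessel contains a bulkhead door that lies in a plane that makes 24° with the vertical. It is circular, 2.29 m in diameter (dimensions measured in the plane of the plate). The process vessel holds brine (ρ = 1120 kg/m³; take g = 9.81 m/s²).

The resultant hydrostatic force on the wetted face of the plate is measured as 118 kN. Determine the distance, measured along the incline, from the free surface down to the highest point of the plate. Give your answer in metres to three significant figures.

y_top ≈ 1.71 m

γ = ρg = 1120 × 9.81 / 1000 = 10.9872 kN/m³.
A = π(1.145)² = 4.11871 m².
From F = γ·h_c·A, the centroid depth is h_c = 118/(10.9872 × 4.11871) = 2.60756 m.
The plate makes 24° with the vertical, i.e. θ = 90° − 24° = 66° to the horizontal. Measuring y along the incline from the free-surface line, vertical depth h = y·sinθ with sinθ = 0.913545.
Along the incline, y_c = h_c/sinθ = 2.60756/0.913545 = 2.85433 m.
The centroid is at the centre, 1.145 m below the top of the plate, so the highest point sits at y_top = 2.85433 − 1.145 = 1.70933 m along the incline.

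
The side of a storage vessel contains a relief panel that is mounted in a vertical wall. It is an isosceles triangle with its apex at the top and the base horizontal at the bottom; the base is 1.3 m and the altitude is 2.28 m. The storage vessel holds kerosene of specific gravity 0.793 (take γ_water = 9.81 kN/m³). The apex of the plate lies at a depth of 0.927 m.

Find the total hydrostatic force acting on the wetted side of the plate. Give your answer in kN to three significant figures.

γ = 0.793 × 9.81 = 7.77933 kN/m³.
With the apex up, the centroid sits 2h/3 = 2 × 2.28/3 = 1.52 m below the apex, so the centroid depth is h_c = 0.927 + 1.52 = 2.447 m.
A = ½ × 1.3 × 2.28 = 1.482 m².
Resultant F = γ·h_c·A = 7.77933 × 2.447 × 1.482 = 28.2114 kN.

F ≈ 28.2 kN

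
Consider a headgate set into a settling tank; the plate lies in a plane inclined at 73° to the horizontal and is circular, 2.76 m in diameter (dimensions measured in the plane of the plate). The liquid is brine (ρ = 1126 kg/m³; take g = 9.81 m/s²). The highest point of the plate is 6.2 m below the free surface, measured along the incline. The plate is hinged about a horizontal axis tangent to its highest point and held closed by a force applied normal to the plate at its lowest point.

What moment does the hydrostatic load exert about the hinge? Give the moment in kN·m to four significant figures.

γ = ρg = 1126 × 9.81 / 1000 = 11.04606 kN/m³.
Let θ = 73° be the plate's angle to the horizontal; measure y along the incline from where the plane meets the free surface. Vertical depth h = y·sinθ with sinθ = 0.956305.
The centroid is at the centre, 1.38 m below the top of the plate, so y_c = 6.2 + 1.38 = 7.58 m and h_c = 7.58 × 0.956305 = 7.24879 m.
A = π(1.38)² = 5.98285 m².
Resultant F = γ·h_c·A = 11.04606 × 7.24879 × 5.98285 = 479.05 kN.
I_c = πr⁴/4 = π × 1.38⁴/4 = 2.84843 m⁴.
Centre of pressure: y_p = y_c + I_c/(y_c·A) = 7.58 + 2.84843/(7.58 × 5.98285) = 7.58 + 0.0628099 = 7.64281 m along the plane.
The resultant acts 1.38 + 0.0628099 = 1.44281 m (along the plate) below the hinge at the top edge, so the moment about the hinge is M = F × 1.44281 = 479.05 × 1.44281 = 691.178 kN·m.

M ≈ 691.2 kN·m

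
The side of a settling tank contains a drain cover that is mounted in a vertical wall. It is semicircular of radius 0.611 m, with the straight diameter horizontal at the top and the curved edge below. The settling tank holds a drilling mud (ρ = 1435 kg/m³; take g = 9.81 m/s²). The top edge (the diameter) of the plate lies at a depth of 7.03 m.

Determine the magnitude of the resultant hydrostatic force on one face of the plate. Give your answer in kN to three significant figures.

γ = ρg = 1435 × 9.81 / 1000 = 14.07735 kN/m³.
The centroid of a semicircle lies 4r/(3π) = 0.259316 m from the diameter, here below the top edge, so the centroid depth is h_c = 7.03 + 0.259316 = 7.28932 m.
A = πr²/2 = π × 0.611²/2 = 0.586411 m².
Resultant F = γ·h_c·A = 14.07735 × 7.28932 × 0.586411 = 60.1742 kN.

F ≈ 60.2 kN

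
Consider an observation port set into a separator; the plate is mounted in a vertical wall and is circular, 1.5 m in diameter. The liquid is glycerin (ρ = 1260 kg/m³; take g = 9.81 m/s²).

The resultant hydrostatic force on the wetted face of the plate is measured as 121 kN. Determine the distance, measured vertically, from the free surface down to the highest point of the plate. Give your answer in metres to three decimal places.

d_top ≈ 4.790 m

γ = ρg = 1260 × 9.81 / 1000 = 12.3606 kN/m³.
A = π(0.75)² = 1.76715 m².
From F = γ·h_c·A, the centroid depth is h_c = 121/(12.3606 × 1.76715) = 5.53952 m.
The centroid is at the centre, 0.75 m below the top of the plate, so the highest point sits at h_top = 5.53952 − 0.75 = 4.78952 m below the surface.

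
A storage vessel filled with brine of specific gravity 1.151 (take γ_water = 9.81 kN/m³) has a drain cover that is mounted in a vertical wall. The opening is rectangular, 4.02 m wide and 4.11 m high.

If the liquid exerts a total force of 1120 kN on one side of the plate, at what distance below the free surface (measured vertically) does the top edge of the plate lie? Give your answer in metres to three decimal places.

γ = 1.151 × 9.81 = 11.29131 kN/m³.
A = 4.02 × 4.11 = 16.5222 m².
From F = γ·h_c·A, the centroid depth is h_c = 1120/(11.29131 × 16.5222) = 6.00352 m.
The centroid lies 4.11/2 = 2.055 m below the top edge, so the top edge sits at h_top = 6.00352 − 2.055 = 3.94852 m below the surface.

d_top ≈ 3.949 m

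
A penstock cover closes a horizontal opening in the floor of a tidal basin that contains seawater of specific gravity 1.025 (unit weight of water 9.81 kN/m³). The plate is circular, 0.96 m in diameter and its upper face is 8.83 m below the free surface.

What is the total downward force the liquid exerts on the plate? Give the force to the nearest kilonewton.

γ = 1.025 × 9.81 = 10.05525 kN/m³.
The plate is horizontal, so pressure is uniform at p = γ·h = 10.05525 × 8.83 = 88.7879 kN/m².
A = π(0.48)² = 0.723823 m².
F = p·A = 88.7879 × 0.723823 = 64.2667 kN.

F ≈ 64 kN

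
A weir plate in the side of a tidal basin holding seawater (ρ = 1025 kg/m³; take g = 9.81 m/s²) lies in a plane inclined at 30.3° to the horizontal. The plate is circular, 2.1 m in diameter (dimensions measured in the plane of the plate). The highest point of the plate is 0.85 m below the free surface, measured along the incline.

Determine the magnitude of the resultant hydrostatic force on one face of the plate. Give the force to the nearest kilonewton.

F ≈ 33 kN

γ = ρg = 1025 × 9.81 / 1000 = 10.05525 kN/m³.
Let θ = 30.3° be the plate's angle to the horizontal; measure y along the incline from where the plane meets the free surface. Vertical depth h = y·sinθ with sinθ = 0.504528.
The centroid is at the centre, 1.05 m below the top of the plate, so y_c = 0.85 + 1.05 = 1.9 m and h_c = 1.9 × 0.504528 = 0.958603 m.
A = π(1.05)² = 3.46361 m².
Resultant F = γ·h_c·A = 10.05525 × 0.958603 × 3.46361 = 33.3857 kN.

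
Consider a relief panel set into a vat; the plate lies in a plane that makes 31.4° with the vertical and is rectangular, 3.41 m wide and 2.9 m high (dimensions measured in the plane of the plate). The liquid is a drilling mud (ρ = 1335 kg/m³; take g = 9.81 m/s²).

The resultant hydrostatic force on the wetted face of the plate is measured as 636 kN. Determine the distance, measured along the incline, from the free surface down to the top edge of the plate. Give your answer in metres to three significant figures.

y_top ≈ 4.30 m

γ = ρg = 1335 × 9.81 / 1000 = 13.09635 kN/m³.
A = 3.41 × 2.9 = 9.889 m².
From F = γ·h_c·A, the centroid depth is h_c = 636/(13.09635 × 9.889) = 4.91083 m.
The plate makes 31.4° with the vertical, i.e. θ = 90° − 31.4° = 58.6° to the horizontal. Measuring y along the incline from the free-surface line, vertical depth h = y·sinθ with sinθ = 0.853551.
Along the incline, y_c = h_c/sinθ = 4.91083/0.853551 = 5.75341 m.
The centroid lies 2.9/2 = 1.45 m below the top edge, so the top edge sits at y_top = 5.75341 − 1.45 = 4.30341 m along the incline.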